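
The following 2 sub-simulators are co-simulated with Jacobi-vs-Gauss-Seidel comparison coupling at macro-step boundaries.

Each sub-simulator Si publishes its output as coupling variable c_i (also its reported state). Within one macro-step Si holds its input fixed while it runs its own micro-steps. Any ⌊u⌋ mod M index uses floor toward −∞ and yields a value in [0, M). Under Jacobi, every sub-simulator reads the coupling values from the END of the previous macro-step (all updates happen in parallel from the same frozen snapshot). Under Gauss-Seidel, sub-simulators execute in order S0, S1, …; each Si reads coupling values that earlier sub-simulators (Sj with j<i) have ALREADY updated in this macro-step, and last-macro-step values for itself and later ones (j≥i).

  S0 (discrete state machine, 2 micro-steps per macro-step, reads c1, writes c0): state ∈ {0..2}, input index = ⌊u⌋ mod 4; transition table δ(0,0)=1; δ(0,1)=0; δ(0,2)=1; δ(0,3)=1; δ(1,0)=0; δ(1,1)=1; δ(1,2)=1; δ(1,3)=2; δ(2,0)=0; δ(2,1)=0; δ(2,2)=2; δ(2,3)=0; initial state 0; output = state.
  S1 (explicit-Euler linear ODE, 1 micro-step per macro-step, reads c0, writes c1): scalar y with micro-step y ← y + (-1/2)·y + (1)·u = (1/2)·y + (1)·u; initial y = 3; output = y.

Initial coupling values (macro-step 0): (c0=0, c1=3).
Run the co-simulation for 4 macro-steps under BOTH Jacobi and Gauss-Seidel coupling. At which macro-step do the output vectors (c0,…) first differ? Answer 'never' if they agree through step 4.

[Jacobi] macro 1: S0 reads c1=3 → after 2×micro: 2; S1 reads c0=0 → after 1×micro: 3/2 ⇒ (c0=2, c1=3/2)
[Jacobi] macro 2: S0 reads c1=3/2 → after 2×micro: 0; S1 reads c0=2 → after 1×micro: 11/4 ⇒ (c0=0, c1=11/4)
[Jacobi] macro 3: S0 reads c1=11/4 → after 2×micro: 1; S1 reads c0=0 → after 1×micro: 11/8 ⇒ (c0=1, c1=11/8)
[Jacobi] macro 4: S0 reads c1=11/8 → after 2×micro: 1; S1 reads c0=1 → after 1×micro: 27/16 ⇒ (c0=1, c1=27/16)
[Gauss-Seidel] macro 1: S0 reads c1=3 → after 2×micro: 2; S1 reads c0=2 → after 1×micro: 7/2 ⇒ (c0=2, c1=7/2)
[Gauss-Seidel] macro 2: S0 reads c1=7/2 → after 2×micro: 1; S1 reads c0=1 → after 1×micro: 11/4 ⇒ (c0=1, c1=11/4)
[Gauss-Seidel] macro 3: S0 reads c1=11/4 → after 2×micro: 1; S1 reads c0=1 → after 1×micro: 19/8 ⇒ (c0=1, c1=19/8)
[Gauss-Seidel] macro 4: S0 reads c1=19/8 → after 2×micro: 1; S1 reads c0=1 → after 1×micro: 35/16 ⇒ (c0=1, c1=35/16)

first divergence at macro-step: 1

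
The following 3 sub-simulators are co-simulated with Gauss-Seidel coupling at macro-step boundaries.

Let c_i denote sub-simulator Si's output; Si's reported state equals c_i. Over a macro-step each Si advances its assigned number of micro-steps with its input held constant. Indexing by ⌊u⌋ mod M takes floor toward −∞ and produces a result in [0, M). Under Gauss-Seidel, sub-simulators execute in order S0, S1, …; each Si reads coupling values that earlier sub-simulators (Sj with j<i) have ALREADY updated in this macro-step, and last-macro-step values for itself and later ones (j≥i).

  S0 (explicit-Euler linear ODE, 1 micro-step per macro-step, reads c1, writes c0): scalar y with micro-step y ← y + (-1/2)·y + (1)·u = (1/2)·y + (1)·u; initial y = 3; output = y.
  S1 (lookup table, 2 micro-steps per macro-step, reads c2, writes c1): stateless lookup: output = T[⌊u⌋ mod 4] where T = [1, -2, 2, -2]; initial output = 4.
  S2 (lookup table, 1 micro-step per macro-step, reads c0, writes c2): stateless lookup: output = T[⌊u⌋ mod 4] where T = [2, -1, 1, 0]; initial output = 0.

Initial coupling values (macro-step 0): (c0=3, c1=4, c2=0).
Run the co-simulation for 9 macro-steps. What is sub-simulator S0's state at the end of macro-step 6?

macro 1: S0 reads c1=4 → after 1×micro: 11/2; S1 reads c2=0 → after 2×micro: 1; S2 reads c0=11/2 → after 1×micro: -1 ⇒ (c0=11/2, c1=1, c2=-1)
macro 2: S0 reads c1=1 → after 1×micro: 15/4; S1 reads c2=-1 → after 2×micro: -2; S2 reads c0=15/4 → after 1×micro: 0 ⇒ (c0=15/4, c1=-2, c2=0)
macro 3: S0 reads c1=-2 → after 1×micro: -1/8; S1 reads c2=0 → after 2×micro: 1; S2 reads c0=-1/8 → after 1×micro: 0 ⇒ (c0=-1/8, c1=1, c2=0)
macro 4: S0 reads c1=1 → after 1×micro: 15/16; S1 reads c2=0 → after 2×micro: 1; S2 reads c0=15/16 → after 1×micro: 2 ⇒ (c0=15/16, c1=1, c2=2)
macro 5: S0 reads c1=1 → after 1×micro: 47/32; S1 reads c2=2 → after 2×micro: 2; S2 reads c0=47/32 → after 1×micro: -1 ⇒ (c0=47/32, c1=2, c2=-1)
macro 6: S0 reads c1=2 → after 1×micro: 175/64; S1 reads c2=-1 → after 2×micro: -2; S2 reads c0=175/64 → after 1×micro: 1 ⇒ (c0=175/64, c1=-2, c2=1)
macro 7: S0 reads c1=-2 → after 1×micro: -81/128; S1 reads c2=1 → after 2×micro: -2; S2 reads c0=-81/128 → after 1×micro: 0 ⇒ (c0=-81/128, c1=-2, c2=0)
macro 8: S0 reads c1=-2 → after 1×micro: -593/256; S1 reads c2=0 → after 2×micro: 1; S2 reads c0=-593/256 → after 1×micro: -1 ⇒ (c0=-593/256, c1=1, c2=-1)
macro 9: S0 reads c1=1 → after 1×micro: -81/512; S1 reads c2=-1 → after 2×micro: -2; S2 reads c0=-81/512 → after 1×micro: 0 ⇒ (c0=-81/512, c1=-2, c2=0)

S0 state at macro-step 6 = 175/64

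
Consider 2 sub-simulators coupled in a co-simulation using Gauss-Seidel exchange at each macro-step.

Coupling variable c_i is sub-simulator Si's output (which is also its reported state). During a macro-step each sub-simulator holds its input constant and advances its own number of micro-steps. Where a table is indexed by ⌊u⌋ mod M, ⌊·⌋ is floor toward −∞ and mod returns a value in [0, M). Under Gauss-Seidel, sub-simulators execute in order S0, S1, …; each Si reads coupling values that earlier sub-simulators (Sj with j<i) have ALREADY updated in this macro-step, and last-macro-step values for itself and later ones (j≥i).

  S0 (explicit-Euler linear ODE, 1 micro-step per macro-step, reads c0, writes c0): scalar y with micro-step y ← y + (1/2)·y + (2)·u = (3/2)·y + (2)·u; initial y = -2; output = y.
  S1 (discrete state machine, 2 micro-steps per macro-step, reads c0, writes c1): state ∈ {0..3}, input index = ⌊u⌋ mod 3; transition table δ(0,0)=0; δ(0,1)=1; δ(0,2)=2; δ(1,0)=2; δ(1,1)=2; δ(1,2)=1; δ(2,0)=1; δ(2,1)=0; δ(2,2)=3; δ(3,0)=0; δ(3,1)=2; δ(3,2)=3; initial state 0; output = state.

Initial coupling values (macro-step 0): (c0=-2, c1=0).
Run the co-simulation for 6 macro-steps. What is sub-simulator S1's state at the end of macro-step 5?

S1 state at macro-step 5 = 3

macro 1: S0 reads c0=-2 → after 1×micro: -7; S1 reads c0=-7 → after 2×micro: 3 ⇒ (c0=-7, c1=3)
macro 2: S0 reads c0=-7 → after 1×micro: -49/2; S1 reads c0=-49/2 → after 2×micro: 3 ⇒ (c0=-49/2, c1=3)
macro 3: S0 reads c0=-49/2 → after 1×micro: -343/4; S1 reads c0=-343/4 → after 2×micro: 0 ⇒ (c0=-343/4, c1=0)
macro 4: S0 reads c0=-343/4 → after 1×micro: -2401/8; S1 reads c0=-2401/8 → after 2×micro: 3 ⇒ (c0=-2401/8, c1=3)
macro 5: S0 reads c0=-2401/8 → after 1×micro: -16807/16; S1 reads c0=-16807/16 → after 2×micro: 3 ⇒ (c0=-16807/16, c1=3)
macro 6: S0 reads c0=-16807/16 → after 1×micro: -117649/32; S1 reads c0=-117649/32 → after 2×micro: 0 ⇒ (c0=-117649/32, c1=0)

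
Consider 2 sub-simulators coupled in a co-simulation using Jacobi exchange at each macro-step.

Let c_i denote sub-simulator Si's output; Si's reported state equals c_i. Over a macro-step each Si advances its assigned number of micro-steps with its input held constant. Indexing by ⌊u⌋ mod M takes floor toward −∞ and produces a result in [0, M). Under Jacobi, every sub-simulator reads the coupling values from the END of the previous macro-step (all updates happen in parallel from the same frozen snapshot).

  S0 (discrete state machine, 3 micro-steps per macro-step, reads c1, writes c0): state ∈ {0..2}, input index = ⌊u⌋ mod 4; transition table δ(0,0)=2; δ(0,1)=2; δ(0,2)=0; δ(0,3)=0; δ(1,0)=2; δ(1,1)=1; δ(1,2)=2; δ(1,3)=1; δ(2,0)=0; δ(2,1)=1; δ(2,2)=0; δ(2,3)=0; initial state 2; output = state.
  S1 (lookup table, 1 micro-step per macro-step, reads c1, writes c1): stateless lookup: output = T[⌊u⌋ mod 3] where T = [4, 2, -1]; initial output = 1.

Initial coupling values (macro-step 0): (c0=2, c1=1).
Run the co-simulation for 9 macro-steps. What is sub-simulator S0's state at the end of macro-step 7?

macro 1: S0 reads c1=1 → after 3×micro: 1; S1 reads c1=1 → after 1×micro: 2 ⇒ (c0=1, c1=2)
macro 2: S0 reads c1=2 → after 3×micro: 0; S1 reads c1=2 → after 1×micro: -1 ⇒ (c0=0, c1=-1)
macro 3: S0 reads c1=-1 → after 3×micro: 0; S1 reads c1=-1 → after 1×micro: -1 ⇒ (c0=0, c1=-1)
macro 4: S0 reads c1=-1 → after 3×micro: 0; S1 reads c1=-1 → after 1×micro: -1 ⇒ (c0=0, c1=-1)
macro 5: S0 reads c1=-1 → after 3×micro: 0; S1 reads c1=-1 → after 1×micro: -1 ⇒ (c0=0, c1=-1)
macro 6: S0 reads c1=-1 → after 3×micro: 0; S1 reads c1=-1 → after 1×micro: -1 ⇒ (c0=0, c1=-1)
macro 7: S0 reads c1=-1 → after 3×micro: 0; S1 reads c1=-1 → after 1×micro: -1 ⇒ (c0=0, c1=-1)
macro 8: S0 reads c1=-1 → after 3×micro: 0; S1 reads c1=-1 → after 1×micro: -1 ⇒ (c0=0, c1=-1)
macro 9: S0 reads c1=-1 → after 3×micro: 0; S1 reads c1=-1 → after 1×micro: -1 ⇒ (c0=0, c1=-1)

S0 state at macro-step 7 = 0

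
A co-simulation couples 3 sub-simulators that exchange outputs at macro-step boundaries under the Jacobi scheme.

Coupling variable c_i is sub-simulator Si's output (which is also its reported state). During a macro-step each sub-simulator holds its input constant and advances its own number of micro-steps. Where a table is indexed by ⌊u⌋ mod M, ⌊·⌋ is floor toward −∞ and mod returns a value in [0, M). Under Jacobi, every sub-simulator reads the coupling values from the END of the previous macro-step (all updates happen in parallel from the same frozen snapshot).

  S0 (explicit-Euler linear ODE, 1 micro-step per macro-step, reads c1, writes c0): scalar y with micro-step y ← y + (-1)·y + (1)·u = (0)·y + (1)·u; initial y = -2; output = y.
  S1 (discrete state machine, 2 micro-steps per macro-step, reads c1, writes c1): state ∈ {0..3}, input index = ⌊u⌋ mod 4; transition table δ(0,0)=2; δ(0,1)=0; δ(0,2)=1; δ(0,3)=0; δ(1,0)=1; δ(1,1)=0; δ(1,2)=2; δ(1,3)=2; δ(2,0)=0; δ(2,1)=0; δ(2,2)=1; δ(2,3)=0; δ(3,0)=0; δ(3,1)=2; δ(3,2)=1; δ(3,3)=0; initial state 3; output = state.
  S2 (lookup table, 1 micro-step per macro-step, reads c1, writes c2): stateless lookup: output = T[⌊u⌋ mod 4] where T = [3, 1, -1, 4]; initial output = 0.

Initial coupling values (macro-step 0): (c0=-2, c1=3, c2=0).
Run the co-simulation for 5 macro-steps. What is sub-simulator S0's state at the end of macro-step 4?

macro 1: S0 reads c1=3 → after 1×micro: 3; S1 reads c1=3 → after 2×micro: 0; S2 reads c1=3 → after 1×micro: 4 ⇒ (c0=3, c1=0, c2=4)
macro 2: S0 reads c1=0 → after 1×micro: 0; S1 reads c1=0 → after 2×micro: 0; S2 reads c1=0 → after 1×micro: 3 ⇒ (c0=0, c1=0, c2=3)
macro 3: S0 reads c1=0 → after 1×micro: 0; S1 reads c1=0 → after 2×micro: 0; S2 reads c1=0 → after 1×micro: 3 ⇒ (c0=0, c1=0, c2=3)
macro 4: S0 reads c1=0 → after 1×micro: 0; S1 reads c1=0 → after 2×micro: 0; S2 reads c1=0 → after 1×micro: 3 ⇒ (c0=0, c1=0, c2=3)
macro 5: S0 reads c1=0 → after 1×micro: 0; S1 reads c1=0 → after 2×micro: 0; S2 reads c1=0 → after 1×micro: 3 ⇒ (c0=0, c1=0, c2=3)

S0 state at macro-step 4 = 0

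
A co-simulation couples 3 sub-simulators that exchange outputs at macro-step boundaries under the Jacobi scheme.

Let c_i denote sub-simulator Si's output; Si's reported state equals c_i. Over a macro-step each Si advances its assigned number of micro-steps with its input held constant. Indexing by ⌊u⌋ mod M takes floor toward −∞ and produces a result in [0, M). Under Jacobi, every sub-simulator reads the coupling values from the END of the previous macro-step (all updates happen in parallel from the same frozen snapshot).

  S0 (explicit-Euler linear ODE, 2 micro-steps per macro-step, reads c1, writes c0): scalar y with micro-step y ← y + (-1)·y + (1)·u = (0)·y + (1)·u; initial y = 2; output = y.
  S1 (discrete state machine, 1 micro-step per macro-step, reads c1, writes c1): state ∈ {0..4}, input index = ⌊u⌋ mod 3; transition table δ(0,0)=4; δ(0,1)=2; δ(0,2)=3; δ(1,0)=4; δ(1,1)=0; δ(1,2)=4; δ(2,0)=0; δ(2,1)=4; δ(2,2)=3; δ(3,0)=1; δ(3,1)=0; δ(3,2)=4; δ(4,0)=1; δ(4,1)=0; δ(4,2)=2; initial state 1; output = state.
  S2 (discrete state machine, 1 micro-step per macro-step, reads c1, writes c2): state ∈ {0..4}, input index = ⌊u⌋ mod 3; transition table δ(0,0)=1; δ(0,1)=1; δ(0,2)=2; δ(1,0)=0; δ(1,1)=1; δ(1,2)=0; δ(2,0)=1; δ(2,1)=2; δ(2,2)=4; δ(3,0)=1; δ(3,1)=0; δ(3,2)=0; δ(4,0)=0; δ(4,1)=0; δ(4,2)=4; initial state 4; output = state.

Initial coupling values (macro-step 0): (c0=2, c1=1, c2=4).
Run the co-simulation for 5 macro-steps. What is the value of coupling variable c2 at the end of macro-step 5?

c2 at macro-step 5 = 1

macro 1: S0 reads c1=1 → after 2×micro: 1; S1 reads c1=1 → after 1×micro: 0; S2 reads c1=1 → after 1×micro: 0 ⇒ (c0=1, c1=0, c2=0)
macro 2: S0 reads c1=0 → after 2×micro: 0; S1 reads c1=0 → after 1×micro: 4; S2 reads c1=0 → after 1×micro: 1 ⇒ (c0=0, c1=4, c2=1)
macro 3: S0 reads c1=4 → after 2×micro: 4; S1 reads c1=4 → after 1×micro: 0; S2 reads c1=4 → after 1×micro: 1 ⇒ (c0=4, c1=0, c2=1)
macro 4: S0 reads c1=0 → after 2×micro: 0; S1 reads c1=0 → after 1×micro: 4; S2 reads c1=0 → after 1×micro: 0 ⇒ (c0=0, c1=4, c2=0)
macro 5: S0 reads c1=4 → after 2×micro: 4; S1 reads c1=4 → after 1×micro: 0; S2 reads c1=4 → after 1×micro: 1 ⇒ (c0=4, c1=0, c2=1)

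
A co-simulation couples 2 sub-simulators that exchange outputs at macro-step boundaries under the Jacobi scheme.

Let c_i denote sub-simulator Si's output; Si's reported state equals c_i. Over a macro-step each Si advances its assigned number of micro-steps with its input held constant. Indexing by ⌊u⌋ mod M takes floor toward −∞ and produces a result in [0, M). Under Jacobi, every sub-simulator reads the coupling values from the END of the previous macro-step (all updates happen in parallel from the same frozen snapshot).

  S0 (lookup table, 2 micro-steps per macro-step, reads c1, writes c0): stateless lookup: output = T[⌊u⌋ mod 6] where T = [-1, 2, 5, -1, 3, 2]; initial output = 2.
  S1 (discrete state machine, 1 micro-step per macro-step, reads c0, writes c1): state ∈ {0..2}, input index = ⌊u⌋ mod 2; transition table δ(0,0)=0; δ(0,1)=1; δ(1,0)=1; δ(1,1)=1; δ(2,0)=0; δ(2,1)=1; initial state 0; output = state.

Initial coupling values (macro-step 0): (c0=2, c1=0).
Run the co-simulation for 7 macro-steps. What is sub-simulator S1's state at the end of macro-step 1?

macro 1: S0 reads c1=0 → after 2×micro: -1; S1 reads c0=2 → after 1×micro: 0 ⇒ (c0=-1, c1=0)
macro 2: S0 reads c1=0 → after 2×micro: -1; S1 reads c0=-1 → after 1×micro: 1 ⇒ (c0=-1, c1=1)
macro 3: S0 reads c1=1 → after 2×micro: 2; S1 reads c0=-1 → after 1×micro: 1 ⇒ (c0=2, c1=1)
macro 4: S0 reads c1=1 → after 2×micro: 2; S1 reads c0=2 → after 1×micro: 1 ⇒ (c0=2, c1=1)
macro 5: S0 reads c1=1 → after 2×micro: 2; S1 reads c0=2 → after 1×micro: 1 ⇒ (c0=2, c1=1)
macro 6: S0 reads c1=1 → after 2×micro: 2; S1 reads c0=2 → after 1×micro: 1 ⇒ (c0=2, c1=1)
macro 7: S0 reads c1=1 → after 2×micro: 2; S1 reads c0=2 → after 1×micro: 1 ⇒ (c0=2, c1=1)

S1 state at macro-step 1 = 0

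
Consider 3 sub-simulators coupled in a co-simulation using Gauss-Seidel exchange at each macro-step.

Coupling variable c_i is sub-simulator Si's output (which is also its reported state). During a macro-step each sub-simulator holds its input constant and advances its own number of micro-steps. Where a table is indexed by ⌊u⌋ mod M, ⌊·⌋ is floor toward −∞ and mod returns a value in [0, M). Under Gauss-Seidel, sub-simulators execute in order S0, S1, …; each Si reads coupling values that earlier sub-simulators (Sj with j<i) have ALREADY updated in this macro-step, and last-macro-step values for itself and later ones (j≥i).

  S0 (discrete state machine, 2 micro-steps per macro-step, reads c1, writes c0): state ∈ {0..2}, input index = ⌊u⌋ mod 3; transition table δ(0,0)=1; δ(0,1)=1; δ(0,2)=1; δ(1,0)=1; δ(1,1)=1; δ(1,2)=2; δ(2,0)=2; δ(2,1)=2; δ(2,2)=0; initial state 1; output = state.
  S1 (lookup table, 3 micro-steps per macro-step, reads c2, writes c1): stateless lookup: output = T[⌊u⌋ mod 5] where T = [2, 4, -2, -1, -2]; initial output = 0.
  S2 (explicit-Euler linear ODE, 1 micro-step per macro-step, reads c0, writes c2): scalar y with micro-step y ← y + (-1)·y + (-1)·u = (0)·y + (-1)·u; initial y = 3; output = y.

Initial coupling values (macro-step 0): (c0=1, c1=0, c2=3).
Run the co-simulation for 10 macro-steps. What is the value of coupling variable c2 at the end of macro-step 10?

macro 1: S0 reads c1=0 → after 2×micro: 1; S1 reads c2=3 → after 3×micro: -1; S2 reads c0=1 → after 1×micro: -1 ⇒ (c0=1, c1=-1, c2=-1)
macro 2: S0 reads c1=-1 → after 2×micro: 0; S1 reads c2=-1 → after 3×micro: -2; S2 reads c0=0 → after 1×micro: 0 ⇒ (c0=0, c1=-2, c2=0)
macro 3: S0 reads c1=-2 → after 2×micro: 1; S1 reads c2=0 → after 3×micro: 2; S2 reads c0=1 → after 1×micro: -1 ⇒ (c0=1, c1=2, c2=-1)
macro 4: S0 reads c1=2 → after 2×micro: 0; S1 reads c2=-1 → after 3×micro: -2; S2 reads c0=0 → after 1×micro: 0 ⇒ (c0=0, c1=-2, c2=0)
macro 5: S0 reads c1=-2 → after 2×micro: 1; S1 reads c2=0 → after 3×micro: 2; S2 reads c0=1 → after 1×micro: -1 ⇒ (c0=1, c1=2, c2=-1)
macro 6: S0 reads c1=2 → after 2×micro: 0; S1 reads c2=-1 → after 3×micro: -2; S2 reads c0=0 → after 1×micro: 0 ⇒ (c0=0, c1=-2, c2=0)
macro 7: S0 reads c1=-2 → after 2×micro: 1; S1 reads c2=0 → after 3×micro: 2; S2 reads c0=1 → after 1×micro: -1 ⇒ (c0=1, c1=2, c2=-1)
macro 8: S0 reads c1=2 → after 2×micro: 0; S1 reads c2=-1 → after 3×micro: -2; S2 reads c0=0 → after 1×micro: 0 ⇒ (c0=0, c1=-2, c2=0)
macro 9: S0 reads c1=-2 → after 2×micro: 1; S1 reads c2=0 → after 3×micro: 2; S2 reads c0=1 → after 1×micro: -1 ⇒ (c0=1, c1=2, c2=-1)
macro 10: S0 reads c1=2 → after 2×micro: 0; S1 reads c2=-1 → after 3×micro: -2; S2 reads c0=0 → after 1×micro: 0 ⇒ (c0=0, c1=-2, c2=0)

c2 at macro-step 10 = 0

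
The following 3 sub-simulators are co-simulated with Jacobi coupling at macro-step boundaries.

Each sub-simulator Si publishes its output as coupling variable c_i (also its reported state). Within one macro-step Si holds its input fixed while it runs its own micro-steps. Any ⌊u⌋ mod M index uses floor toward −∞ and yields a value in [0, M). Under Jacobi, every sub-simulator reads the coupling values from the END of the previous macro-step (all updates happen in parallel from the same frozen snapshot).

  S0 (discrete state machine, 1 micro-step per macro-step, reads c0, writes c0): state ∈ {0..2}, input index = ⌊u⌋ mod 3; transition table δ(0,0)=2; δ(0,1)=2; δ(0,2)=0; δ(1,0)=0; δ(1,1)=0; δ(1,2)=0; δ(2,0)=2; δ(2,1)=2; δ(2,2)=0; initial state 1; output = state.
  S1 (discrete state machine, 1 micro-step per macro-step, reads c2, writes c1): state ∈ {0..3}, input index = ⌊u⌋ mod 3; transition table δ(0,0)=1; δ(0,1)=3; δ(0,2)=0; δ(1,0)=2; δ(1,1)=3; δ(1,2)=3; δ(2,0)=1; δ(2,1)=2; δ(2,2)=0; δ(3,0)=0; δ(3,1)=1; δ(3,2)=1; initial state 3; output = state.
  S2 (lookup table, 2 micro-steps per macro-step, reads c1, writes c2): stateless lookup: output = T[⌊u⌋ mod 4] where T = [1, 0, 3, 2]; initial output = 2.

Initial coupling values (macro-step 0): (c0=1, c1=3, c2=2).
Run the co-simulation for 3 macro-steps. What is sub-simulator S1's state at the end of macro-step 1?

macro 1: S0 reads c0=1 → after 1×micro: 0; S1 reads c2=2 → after 1×micro: 1; S2 reads c1=3 → after 2×micro: 2 ⇒ (c0=0, c1=1, c2=2)
macro 2: S0 reads c0=0 → after 1×micro: 2; S1 reads c2=2 → after 1×micro: 3; S2 reads c1=1 → after 2×micro: 0 ⇒ (c0=2, c1=3, c2=0)
macro 3: S0 reads c0=2 → after 1×micro: 0; S1 reads c2=0 → after 1×micro: 0; S2 reads c1=3 → after 2×micro: 2 ⇒ (c0=0, c1=0, c2=2)

S1 state at macro-step 1 = 1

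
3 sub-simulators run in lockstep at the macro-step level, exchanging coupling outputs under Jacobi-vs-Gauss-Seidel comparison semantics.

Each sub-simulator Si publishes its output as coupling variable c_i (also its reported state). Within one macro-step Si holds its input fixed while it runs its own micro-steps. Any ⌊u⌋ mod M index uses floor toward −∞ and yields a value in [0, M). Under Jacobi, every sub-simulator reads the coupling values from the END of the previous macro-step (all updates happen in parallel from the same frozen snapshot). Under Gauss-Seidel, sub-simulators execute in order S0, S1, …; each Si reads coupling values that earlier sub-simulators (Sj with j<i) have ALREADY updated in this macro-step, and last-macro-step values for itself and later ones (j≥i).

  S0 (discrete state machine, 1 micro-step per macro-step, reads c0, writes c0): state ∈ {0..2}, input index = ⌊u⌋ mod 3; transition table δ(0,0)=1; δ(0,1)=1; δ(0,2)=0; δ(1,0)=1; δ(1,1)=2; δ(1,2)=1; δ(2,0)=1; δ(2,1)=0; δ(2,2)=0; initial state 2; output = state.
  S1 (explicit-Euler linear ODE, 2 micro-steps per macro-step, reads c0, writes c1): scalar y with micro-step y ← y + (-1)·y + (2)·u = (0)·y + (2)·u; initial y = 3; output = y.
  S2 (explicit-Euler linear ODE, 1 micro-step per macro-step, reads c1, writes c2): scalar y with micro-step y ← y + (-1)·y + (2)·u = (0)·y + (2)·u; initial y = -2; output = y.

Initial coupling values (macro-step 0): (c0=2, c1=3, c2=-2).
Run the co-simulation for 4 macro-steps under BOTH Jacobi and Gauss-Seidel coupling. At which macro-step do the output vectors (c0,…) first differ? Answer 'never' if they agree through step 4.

[Jacobi] macro 1: S0 reads c0=2 → after 1×micro: 0; S1 reads c0=2 → after 2×micro: 4; S2 reads c1=3 → after 1×micro: 6 ⇒ (c0=0, c1=4, c2=6)
[Jacobi] macro 2: S0 reads c0=0 → after 1×micro: 1; S1 reads c0=0 → after 2×micro: 0; S2 reads c1=4 → after 1×micro: 8 ⇒ (c0=1, c1=0, c2=8)
[Jacobi] macro 3: S0 reads c0=1 → after 1×micro: 2; S1 reads c0=1 → after 2×micro: 2; S2 reads c1=0 → after 1×micro: 0 ⇒ (c0=2, c1=2, c2=0)
[Jacobi] macro 4: S0 reads c0=2 → after 1×micro: 0; S1 reads c0=2 → after 2×micro: 4; S2 reads c1=2 → after 1×micro: 4 ⇒ (c0=0, c1=4, c2=4)
[Gauss-Seidel] macro 1: S0 reads c0=2 → after 1×micro: 0; S1 reads c0=0 → after 2×micro: 0; S2 reads c1=0 → after 1×micro: 0 ⇒ (c0=0, c1=0, c2=0)
[Gauss-Seidel] macro 2: S0 reads c0=0 → after 1×micro: 1; S1 reads c0=1 → after 2×micro: 2; S2 reads c1=2 → after 1×micro: 4 ⇒ (c0=1, c1=2, c2=4)
[Gauss-Seidel] macro 3: S0 reads c0=1 → after 1×micro: 2; S1 reads c0=2 → after 2×micro: 4; S2 reads c1=4 → after 1×micro: 8 ⇒ (c0=2, c1=4, c2=8)
[Gauss-Seidel] macro 4: S0 reads c0=2 → after 1×micro: 0; S1 reads c0=0 → after 2×micro: 0; S2 reads c1=0 → after 1×micro: 0 ⇒ (c0=0, c1=0, c2=0)

first divergence at macro-step: 1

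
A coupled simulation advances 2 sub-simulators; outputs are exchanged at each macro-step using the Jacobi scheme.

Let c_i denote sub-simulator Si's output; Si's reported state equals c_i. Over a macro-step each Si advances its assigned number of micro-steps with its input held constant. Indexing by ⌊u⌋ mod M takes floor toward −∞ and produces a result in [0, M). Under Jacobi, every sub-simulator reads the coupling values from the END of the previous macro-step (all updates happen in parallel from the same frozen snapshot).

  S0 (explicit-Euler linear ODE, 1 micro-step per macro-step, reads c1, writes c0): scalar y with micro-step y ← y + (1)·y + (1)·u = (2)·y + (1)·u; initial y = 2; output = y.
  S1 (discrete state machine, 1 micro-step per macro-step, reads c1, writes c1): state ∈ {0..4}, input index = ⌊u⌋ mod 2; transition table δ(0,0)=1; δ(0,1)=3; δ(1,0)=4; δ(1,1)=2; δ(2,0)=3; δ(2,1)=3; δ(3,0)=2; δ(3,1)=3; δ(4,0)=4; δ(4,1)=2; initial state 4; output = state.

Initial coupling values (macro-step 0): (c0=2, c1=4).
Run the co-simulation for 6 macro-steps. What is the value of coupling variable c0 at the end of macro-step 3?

c0 at macro-step 3 = 44

macro 1: S0 reads c1=4 → after 1×micro: 8; S1 reads c1=4 → after 1×micro: 4 ⇒ (c0=8, c1=4)
macro 2: S0 reads c1=4 → after 1×micro: 20; S1 reads c1=4 → after 1×micro: 4 ⇒ (c0=20, c1=4)
macro 3: S0 reads c1=4 → after 1×micro: 44; S1 reads c1=4 → after 1×micro: 4 ⇒ (c0=44, c1=4)
macro 4: S0 reads c1=4 → after 1×micro: 92; S1 reads c1=4 → after 1×micro: 4 ⇒ (c0=92, c1=4)
macro 5: S0 reads c1=4 → after 1×micro: 188; S1 reads c1=4 → after 1×micro: 4 ⇒ (c0=188, c1=4)
macro 6: S0 reads c1=4 → after 1×micro: 380; S1 reads c1=4 → after 1×micro: 4 ⇒ (c0=380, c1=4)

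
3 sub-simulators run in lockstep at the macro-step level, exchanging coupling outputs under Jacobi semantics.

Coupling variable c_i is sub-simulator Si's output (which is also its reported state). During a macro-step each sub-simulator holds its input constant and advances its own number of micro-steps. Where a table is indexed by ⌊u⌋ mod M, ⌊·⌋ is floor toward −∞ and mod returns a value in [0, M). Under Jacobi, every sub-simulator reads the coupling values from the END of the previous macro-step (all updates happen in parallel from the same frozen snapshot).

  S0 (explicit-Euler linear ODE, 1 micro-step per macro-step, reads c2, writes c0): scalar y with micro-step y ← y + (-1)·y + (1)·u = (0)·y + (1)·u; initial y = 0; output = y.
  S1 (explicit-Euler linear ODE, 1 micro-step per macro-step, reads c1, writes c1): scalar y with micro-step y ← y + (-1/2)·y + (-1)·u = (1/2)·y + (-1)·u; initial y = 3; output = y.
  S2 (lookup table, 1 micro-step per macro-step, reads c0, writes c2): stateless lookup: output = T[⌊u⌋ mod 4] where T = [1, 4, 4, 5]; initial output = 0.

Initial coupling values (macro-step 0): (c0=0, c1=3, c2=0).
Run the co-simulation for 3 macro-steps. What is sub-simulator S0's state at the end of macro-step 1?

macro 1: S0 reads c2=0 → after 1×micro: 0; S1 reads c1=3 → after 1×micro: -3/2; S2 reads c0=0 → after 1×micro: 1 ⇒ (c0=0, c1=-3/2, c2=1)
macro 2: S0 reads c2=1 → after 1×micro: 1; S1 reads c1=-3/2 → after 1×micro: 3/4; S2 reads c0=0 → after 1×micro: 1 ⇒ (c0=1, c1=3/4, c2=1)
macro 3: S0 reads c2=1 → after 1×micro: 1; S1 reads c1=3/4 → after 1×micro: -3/8; S2 reads c0=1 → after 1×micro: 4 ⇒ (c0=1, c1=-3/8, c2=4)

S0 state at macro-step 1 = 0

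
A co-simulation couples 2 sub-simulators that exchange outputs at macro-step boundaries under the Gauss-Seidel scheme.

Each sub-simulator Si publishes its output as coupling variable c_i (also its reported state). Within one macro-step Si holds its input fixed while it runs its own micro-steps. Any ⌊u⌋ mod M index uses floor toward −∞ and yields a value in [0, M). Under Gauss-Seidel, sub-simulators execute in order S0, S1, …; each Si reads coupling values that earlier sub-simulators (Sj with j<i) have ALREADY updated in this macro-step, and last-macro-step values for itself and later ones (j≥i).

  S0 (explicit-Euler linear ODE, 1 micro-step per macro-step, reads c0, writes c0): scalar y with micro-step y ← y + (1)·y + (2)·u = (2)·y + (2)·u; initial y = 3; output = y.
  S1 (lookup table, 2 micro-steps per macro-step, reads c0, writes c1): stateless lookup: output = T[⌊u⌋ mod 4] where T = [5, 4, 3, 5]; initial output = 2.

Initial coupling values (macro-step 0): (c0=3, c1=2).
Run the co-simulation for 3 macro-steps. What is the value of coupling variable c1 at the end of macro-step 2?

macro 1: S0 reads c0=3 → after 1×micro: 12; S1 reads c0=12 → after 2×micro: 5 ⇒ (c0=12, c1=5)
macro 2: S0 reads c0=12 → after 1×micro: 48; S1 reads c0=48 → after 2×micro: 5 ⇒ (c0=48, c1=5)
macro 3: S0 reads c0=48 → after 1×micro: 192; S1 reads c0=192 → after 2×micro: 5 ⇒ (c0=192, c1=5)

c1 at macro-step 2 = 5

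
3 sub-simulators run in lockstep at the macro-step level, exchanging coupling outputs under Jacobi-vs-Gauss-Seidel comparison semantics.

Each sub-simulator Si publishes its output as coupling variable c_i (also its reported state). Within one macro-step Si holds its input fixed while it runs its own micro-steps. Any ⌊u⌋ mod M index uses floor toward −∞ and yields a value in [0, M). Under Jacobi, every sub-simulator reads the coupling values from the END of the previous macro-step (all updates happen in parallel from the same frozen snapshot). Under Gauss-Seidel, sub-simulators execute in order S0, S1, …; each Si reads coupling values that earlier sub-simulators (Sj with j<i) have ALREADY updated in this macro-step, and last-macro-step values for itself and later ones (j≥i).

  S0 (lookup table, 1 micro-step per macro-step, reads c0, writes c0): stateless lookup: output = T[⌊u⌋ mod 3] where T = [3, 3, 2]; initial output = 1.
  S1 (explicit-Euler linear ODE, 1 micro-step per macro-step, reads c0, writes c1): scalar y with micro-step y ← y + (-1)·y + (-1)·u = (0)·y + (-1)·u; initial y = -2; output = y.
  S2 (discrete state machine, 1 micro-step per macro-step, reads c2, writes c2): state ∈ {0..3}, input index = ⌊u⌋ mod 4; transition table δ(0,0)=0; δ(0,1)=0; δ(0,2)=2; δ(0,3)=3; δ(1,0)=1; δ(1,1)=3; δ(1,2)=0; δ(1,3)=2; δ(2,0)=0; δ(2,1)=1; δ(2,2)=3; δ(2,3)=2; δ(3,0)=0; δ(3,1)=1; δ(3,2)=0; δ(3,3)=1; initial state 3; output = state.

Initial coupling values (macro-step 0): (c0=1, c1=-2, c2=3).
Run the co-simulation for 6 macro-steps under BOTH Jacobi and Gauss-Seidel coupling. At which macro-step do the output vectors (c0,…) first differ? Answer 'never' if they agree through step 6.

first divergence at macro-step: 1

[Jacobi] macro 1: S0 reads c0=1 → after 1×micro: 3; S1 reads c0=1 → after 1×micro: -1; S2 reads c2=3 → after 1×micro: 1 ⇒ (c0=3, c1=-1, c2=1)
[Jacobi] macro 2: S0 reads c0=3 → after 1×micro: 3; S1 reads c0=3 → after 1×micro: -3; S2 reads c2=1 → after 1×micro: 3 ⇒ (c0=3, c1=-3, c2=3)
[Jacobi] macro 3: S0 reads c0=3 → after 1×micro: 3; S1 reads c0=3 → after 1×micro: -3; S2 reads c2=3 → after 1×micro: 1 ⇒ (c0=3, c1=-3, c2=1)
[Jacobi] macro 4: S0 reads c0=3 → after 1×micro: 3; S1 reads c0=3 → after 1×micro: -3; S2 reads c2=1 → after 1×micro: 3 ⇒ (c0=3, c1=-3, c2=3)
[Jacobi] macro 5: S0 reads c0=3 → after 1×micro: 3; S1 reads c0=3 → after 1×micro: -3; S2 reads c2=3 → after 1×micro: 1 ⇒ (c0=3, c1=-3, c2=1)
[Jacobi] macro 6: S0 reads c0=3 → after 1×micro: 3; S1 reads c0=3 → after 1×micro: -3; S2 reads c2=1 → after 1×micro: 3 ⇒ (c0=3, c1=-3, c2=3)
[Gauss-Seidel] macro 1: S0 reads c0=1 → after 1×micro: 3; S1 reads c0=3 → after 1×micro: -3; S2 reads c2=3 → after 1×micro: 1 ⇒ (c0=3, c1=-3, c2=1)
[Gauss-Seidel] macro 2: S0 reads c0=3 → after 1×micro: 3; S1 reads c0=3 → after 1×micro: -3; S2 reads c2=1 → after 1×micro: 3 ⇒ (c0=3, c1=-3, c2=3)
[Gauss-Seidel] macro 3: S0 reads c0=3 → after 1×micro: 3; S1 reads c0=3 → after 1×micro: -3; S2 reads c2=3 → after 1×micro: 1 ⇒ (c0=3, c1=-3, c2=1)
[Gauss-Seidel] macro 4: S0 reads c0=3 → after 1×micro: 3; S1 reads c0=3 → after 1×micro: -3; S2 reads c2=1 → after 1×micro: 3 ⇒ (c0=3, c1=-3, c2=3)
[Gauss-Seidel] macro 5: S0 reads c0=3 → after 1×micro: 3; S1 reads c0=3 → after 1×micro: -3; S2 reads c2=3 → after 1×micro: 1 ⇒ (c0=3, c1=-3, c2=1)
[Gauss-Seidel] macro 6: S0 reads c0=3 → after 1×micro: 3; S1 reads c0=3 → after 1×micro: -3; S2 reads c2=1 → after 1×micro: 3 ⇒ (c0=3, c1=-3, c2=3)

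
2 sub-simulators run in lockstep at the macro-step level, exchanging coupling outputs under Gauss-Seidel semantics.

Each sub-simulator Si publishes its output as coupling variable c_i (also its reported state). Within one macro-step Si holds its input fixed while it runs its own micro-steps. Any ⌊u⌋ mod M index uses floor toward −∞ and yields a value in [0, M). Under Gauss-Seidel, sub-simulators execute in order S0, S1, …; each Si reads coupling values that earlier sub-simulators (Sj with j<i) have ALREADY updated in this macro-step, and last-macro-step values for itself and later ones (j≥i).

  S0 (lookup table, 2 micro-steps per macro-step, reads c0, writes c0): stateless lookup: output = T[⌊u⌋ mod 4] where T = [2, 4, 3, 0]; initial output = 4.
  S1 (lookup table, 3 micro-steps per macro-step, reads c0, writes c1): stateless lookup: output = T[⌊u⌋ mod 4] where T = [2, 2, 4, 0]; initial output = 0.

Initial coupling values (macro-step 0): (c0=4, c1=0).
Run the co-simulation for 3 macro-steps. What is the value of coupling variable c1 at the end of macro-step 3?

macro 1: S0 reads c0=4 → after 2×micro: 2; S1 reads c0=2 → after 3×micro: 4 ⇒ (c0=2, c1=4)
macro 2: S0 reads c0=2 → after 2×micro: 3; S1 reads c0=3 → after 3×micro: 0 ⇒ (c0=3, c1=0)
macro 3: S0 reads c0=3 → after 2×micro: 0; S1 reads c0=0 → after 3×micro: 2 ⇒ (c0=0, c1=2)

c1 at macro-step 3 = 2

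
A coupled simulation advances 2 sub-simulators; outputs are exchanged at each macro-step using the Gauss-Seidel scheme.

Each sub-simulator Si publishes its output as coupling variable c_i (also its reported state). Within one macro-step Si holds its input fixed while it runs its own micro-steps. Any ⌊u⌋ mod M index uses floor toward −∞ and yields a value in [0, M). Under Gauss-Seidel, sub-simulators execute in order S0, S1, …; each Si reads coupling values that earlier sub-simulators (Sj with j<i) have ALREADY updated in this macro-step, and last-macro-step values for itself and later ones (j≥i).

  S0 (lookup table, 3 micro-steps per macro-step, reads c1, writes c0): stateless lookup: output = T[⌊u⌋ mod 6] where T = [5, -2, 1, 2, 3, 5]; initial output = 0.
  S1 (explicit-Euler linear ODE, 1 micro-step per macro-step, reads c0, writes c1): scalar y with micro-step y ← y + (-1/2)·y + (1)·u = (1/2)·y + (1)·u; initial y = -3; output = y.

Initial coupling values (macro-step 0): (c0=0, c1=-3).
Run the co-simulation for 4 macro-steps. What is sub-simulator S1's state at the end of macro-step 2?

macro 1: S0 reads c1=-3 → after 3×micro: 2; S1 reads c0=2 → after 1×micro: 1/2 ⇒ (c0=2, c1=1/2)
macro 2: S0 reads c1=1/2 → after 3×micro: 5; S1 reads c0=5 → after 1×micro: 21/4 ⇒ (c0=5, c1=21/4)
macro 3: S0 reads c1=21/4 → after 3×micro: 5; S1 reads c0=5 → after 1×micro: 61/8 ⇒ (c0=5, c1=61/8)
macro 4: S0 reads c1=61/8 → after 3×micro: -2; S1 reads c0=-2 → after 1×micro: 29/16 ⇒ (c0=-2, c1=29/16)

S1 state at macro-step 2 = 21/4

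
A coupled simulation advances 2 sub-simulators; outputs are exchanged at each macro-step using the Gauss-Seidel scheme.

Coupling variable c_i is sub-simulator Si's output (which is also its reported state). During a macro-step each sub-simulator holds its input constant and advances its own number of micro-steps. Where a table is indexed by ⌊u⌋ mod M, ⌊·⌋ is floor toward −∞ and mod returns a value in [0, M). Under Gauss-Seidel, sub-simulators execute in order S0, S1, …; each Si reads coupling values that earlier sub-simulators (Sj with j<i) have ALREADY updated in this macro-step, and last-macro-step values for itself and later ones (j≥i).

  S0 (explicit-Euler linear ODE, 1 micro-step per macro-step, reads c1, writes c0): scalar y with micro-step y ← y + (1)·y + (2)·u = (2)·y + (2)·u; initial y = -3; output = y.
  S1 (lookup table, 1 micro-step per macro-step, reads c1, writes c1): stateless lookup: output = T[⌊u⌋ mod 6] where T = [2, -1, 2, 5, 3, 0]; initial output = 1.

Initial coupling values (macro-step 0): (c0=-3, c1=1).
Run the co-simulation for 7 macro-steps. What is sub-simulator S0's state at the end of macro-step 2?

S0 state at macro-step 2 = -10

macro 1: S0 reads c1=1 → after 1×micro: -4; S1 reads c1=1 → after 1×micro: -1 ⇒ (c0=-4, c1=-1)
macro 2: S0 reads c1=-1 → after 1×micro: -10; S1 reads c1=-1 → after 1×micro: 0 ⇒ (c0=-10, c1=0)
macro 3: S0 reads c1=0 → after 1×micro: -20; S1 reads c1=0 → after 1×micro: 2 ⇒ (c0=-20, c1=2)
macro 4: S0 reads c1=2 → after 1×micro: -36; S1 reads c1=2 → after 1×micro: 2 ⇒ (c0=-36, c1=2)
macro 5: S0 reads c1=2 → after 1×micro: -68; S1 reads c1=2 → after 1×micro: 2 ⇒ (c0=-68, c1=2)
macro 6: S0 reads c1=2 → after 1×micro: -132; S1 reads c1=2 → after 1×micro: 2 ⇒ (c0=-132, c1=2)
macro 7: S0 reads c1=2 → after 1×micro: -260; S1 reads c1=2 → after 1×micro: 2 ⇒ (c0=-260, c1=2)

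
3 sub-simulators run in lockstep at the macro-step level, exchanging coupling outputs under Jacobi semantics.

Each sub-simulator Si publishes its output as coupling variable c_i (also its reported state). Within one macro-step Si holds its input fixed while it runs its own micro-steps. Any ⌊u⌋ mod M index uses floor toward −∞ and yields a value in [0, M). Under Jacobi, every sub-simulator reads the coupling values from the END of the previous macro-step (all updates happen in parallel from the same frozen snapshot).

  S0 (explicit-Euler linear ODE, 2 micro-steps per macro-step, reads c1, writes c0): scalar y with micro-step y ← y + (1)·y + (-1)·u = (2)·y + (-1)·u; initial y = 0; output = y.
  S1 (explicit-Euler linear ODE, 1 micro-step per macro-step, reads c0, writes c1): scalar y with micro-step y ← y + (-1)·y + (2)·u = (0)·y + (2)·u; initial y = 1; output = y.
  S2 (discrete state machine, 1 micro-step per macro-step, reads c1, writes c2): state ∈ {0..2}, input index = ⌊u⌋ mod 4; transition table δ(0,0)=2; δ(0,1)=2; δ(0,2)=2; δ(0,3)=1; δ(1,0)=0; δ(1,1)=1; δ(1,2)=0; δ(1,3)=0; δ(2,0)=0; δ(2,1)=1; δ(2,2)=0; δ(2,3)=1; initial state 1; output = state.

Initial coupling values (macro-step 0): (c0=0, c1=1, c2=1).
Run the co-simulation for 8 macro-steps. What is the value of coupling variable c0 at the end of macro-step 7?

c0 at macro-step 7 = 1032

macro 1: S0 reads c1=1 → after 2×micro: -3; S1 reads c0=0 → after 1×micro: 0; S2 reads c1=1 → after 1×micro: 1 ⇒ (c0=-3, c1=0, c2=1)
macro 2: S0 reads c1=0 → after 2×micro: -12; S1 reads c0=-3 → after 1×micro: -6; S2 reads c1=0 → after 1×micro: 0 ⇒ (c0=-12, c1=-6, c2=0)
macro 3: S0 reads c1=-6 → after 2×micro: -30; S1 reads c0=-12 → after 1×micro: -24; S2 reads c1=-6 → after 1×micro: 2 ⇒ (c0=-30, c1=-24, c2=2)
macro 4: S0 reads c1=-24 → after 2×micro: -48; S1 reads c0=-30 → after 1×micro: -60; S2 reads c1=-24 → after 1×micro: 0 ⇒ (c0=-48, c1=-60, c2=0)
macro 5: S0 reads c1=-60 → after 2×micro: -12; S1 reads c0=-48 → after 1×micro: -96; S2 reads c1=-60 → after 1×micro: 2 ⇒ (c0=-12, c1=-96, c2=2)
macro 6: S0 reads c1=-96 → after 2×micro: 240; S1 reads c0=-12 → after 1×micro: -24; S2 reads c1=-96 → after 1×micro: 0 ⇒ (c0=240, c1=-24, c2=0)
macro 7: S0 reads c1=-24 → after 2×micro: 1032; S1 reads c0=240 → after 1×micro: 480; S2 reads c1=-24 → after 1×micro: 2 ⇒ (c0=1032, c1=480, c2=2)
macro 8: S0 reads c1=480 → after 2×micro: 2688; S1 reads c0=1032 → after 1×micro: 2064; S2 reads c1=480 → after 1×micro: 0 ⇒ (c0=2688, c1=2064, c2=0)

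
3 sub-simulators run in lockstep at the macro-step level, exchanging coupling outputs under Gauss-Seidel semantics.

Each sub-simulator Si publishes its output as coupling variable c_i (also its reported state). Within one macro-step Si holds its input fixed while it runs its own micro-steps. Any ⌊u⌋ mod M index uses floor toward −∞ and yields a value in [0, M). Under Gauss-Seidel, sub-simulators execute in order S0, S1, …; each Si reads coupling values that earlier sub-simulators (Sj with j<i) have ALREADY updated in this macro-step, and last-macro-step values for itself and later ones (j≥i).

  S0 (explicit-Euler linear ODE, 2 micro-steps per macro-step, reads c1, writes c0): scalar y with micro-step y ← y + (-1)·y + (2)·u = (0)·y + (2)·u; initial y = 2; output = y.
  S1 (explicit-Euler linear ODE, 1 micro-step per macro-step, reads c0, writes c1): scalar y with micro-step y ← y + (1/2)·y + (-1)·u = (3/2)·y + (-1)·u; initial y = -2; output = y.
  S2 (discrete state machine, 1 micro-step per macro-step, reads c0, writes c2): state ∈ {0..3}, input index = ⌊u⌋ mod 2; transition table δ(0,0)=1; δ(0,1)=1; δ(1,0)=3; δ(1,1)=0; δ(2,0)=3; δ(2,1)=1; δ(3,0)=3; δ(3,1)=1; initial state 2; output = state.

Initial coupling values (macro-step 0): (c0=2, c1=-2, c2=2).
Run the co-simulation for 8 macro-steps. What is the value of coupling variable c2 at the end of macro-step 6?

macro 1: S0 reads c1=-2 → after 2×micro: -4; S1 reads c0=-4 → after 1×micro: 1; S2 reads c0=-4 → after 1×micro: 3 ⇒ (c0=-4, c1=1, c2=3)
macro 2: S0 reads c1=1 → after 2×micro: 2; S1 reads c0=2 → after 1×micro: -1/2; S2 reads c0=2 → after 1×micro: 3 ⇒ (c0=2, c1=-1/2, c2=3)
macro 3: S0 reads c1=-1/2 → after 2×micro: -1; S1 reads c0=-1 → after 1×micro: 1/4; S2 reads c0=-1 → after 1×micro: 1 ⇒ (c0=-1, c1=1/4, c2=1)
macro 4: S0 reads c1=1/4 → after 2×micro: 1/2; S1 reads c0=1/2 → after 1×micro: -1/8; S2 reads c0=1/2 → after 1×micro: 3 ⇒ (c0=1/2, c1=-1/8, c2=3)
macro 5: S0 reads c1=-1/8 → after 2×micro: -1/4; S1 reads c0=-1/4 → after 1×micro: 1/16; S2 reads c0=-1/4 → after 1×micro: 1 ⇒ (c0=-1/4, c1=1/16, c2=1)
macro 6: S0 reads c1=1/16 → after 2×micro: 1/8; S1 reads c0=1/8 → after 1×micro: -1/32; S2 reads c0=1/8 → after 1×micro: 3 ⇒ (c0=1/8, c1=-1/32, c2=3)
macro 7: S0 reads c1=-1/32 → after 2×micro: -1/16; S1 reads c0=-1/16 → after 1×micro: 1/64; S2 reads c0=-1/16 → after 1×micro: 1 ⇒ (c0=-1/16, c1=1/64, c2=1)
macro 8: S0 reads c1=1/64 → after 2×micro: 1/32; S1 reads c0=1/32 → after 1×micro: -1/128; S2 reads c0=1/32 → after 1×micro: 3 ⇒ (c0=1/32, c1=-1/128, c2=3)

c2 at macro-step 6 = 3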